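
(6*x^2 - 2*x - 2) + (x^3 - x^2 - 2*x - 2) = x^3 + 5*x^2 - 4*x - 4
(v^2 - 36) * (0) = 0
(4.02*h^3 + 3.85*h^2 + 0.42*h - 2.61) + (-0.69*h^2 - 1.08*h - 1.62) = 4.02*h^3 + 3.16*h^2 - 0.66*h - 4.23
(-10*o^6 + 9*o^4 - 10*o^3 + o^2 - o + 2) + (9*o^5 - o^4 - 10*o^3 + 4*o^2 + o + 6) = -10*o^6 + 9*o^5 + 8*o^4 - 20*o^3 + 5*o^2 + 8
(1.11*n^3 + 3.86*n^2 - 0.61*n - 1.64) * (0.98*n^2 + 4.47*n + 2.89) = 1.0878*n^5 + 8.7445*n^4 + 19.8643*n^3 + 6.8215*n^2 - 9.0937*n - 4.7396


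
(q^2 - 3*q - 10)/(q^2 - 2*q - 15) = (q + 2)/(q + 3)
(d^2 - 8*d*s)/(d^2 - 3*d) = (d - 8*s)/(d - 3)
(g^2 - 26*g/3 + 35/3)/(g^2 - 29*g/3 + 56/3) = (3*g - 5)/(3*g - 8)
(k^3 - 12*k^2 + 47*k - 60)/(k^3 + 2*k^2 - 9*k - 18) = (k^2 - 9*k + 20)/(k^2 + 5*k + 6)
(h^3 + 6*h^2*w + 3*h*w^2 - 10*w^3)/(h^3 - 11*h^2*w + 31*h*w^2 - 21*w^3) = (h^2 + 7*h*w + 10*w^2)/(h^2 - 10*h*w + 21*w^2)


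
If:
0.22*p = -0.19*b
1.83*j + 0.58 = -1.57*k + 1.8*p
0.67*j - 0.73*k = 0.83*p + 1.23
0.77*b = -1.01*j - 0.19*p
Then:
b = 1.82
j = -1.09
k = -0.90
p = -1.57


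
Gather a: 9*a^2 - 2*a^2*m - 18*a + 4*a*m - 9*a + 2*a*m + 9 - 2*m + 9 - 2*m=a^2*(9 - 2*m) + a*(6*m - 27) - 4*m + 18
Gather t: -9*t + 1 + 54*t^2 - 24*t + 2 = 54*t^2 - 33*t + 3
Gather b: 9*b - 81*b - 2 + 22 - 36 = -72*b - 16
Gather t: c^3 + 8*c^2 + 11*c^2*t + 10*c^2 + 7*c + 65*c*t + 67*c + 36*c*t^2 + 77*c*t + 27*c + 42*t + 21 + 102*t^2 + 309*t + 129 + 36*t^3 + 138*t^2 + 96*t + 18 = c^3 + 18*c^2 + 101*c + 36*t^3 + t^2*(36*c + 240) + t*(11*c^2 + 142*c + 447) + 168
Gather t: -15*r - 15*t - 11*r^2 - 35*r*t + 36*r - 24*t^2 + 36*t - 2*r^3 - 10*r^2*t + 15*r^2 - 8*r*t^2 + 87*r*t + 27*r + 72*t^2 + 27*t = -2*r^3 + 4*r^2 + 48*r + t^2*(48 - 8*r) + t*(-10*r^2 + 52*r + 48)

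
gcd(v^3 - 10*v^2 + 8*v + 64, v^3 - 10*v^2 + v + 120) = v - 8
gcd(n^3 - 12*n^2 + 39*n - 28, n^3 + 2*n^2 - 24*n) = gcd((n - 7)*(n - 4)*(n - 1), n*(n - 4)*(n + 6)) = n - 4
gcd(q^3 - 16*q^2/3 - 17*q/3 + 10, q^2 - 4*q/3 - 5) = q + 5/3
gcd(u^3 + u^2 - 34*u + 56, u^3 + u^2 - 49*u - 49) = u + 7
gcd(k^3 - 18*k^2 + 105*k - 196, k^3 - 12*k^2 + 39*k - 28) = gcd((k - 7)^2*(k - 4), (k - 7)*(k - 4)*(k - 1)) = k^2 - 11*k + 28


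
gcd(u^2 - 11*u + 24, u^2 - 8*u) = u - 8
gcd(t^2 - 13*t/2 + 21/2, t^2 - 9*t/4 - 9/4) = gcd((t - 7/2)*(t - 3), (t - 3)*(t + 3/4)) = t - 3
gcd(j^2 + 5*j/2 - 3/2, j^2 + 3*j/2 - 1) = j - 1/2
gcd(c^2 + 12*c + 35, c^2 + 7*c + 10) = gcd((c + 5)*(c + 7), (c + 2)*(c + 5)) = c + 5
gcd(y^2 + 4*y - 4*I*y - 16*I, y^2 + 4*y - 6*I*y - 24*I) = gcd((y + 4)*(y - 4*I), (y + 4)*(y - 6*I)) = y + 4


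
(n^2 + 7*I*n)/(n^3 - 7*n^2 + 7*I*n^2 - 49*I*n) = 1/(n - 7)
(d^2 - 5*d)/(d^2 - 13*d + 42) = d*(d - 5)/(d^2 - 13*d + 42)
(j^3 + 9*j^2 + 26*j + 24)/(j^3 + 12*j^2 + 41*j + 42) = (j + 4)/(j + 7)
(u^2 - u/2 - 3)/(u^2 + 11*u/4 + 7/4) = 2*(2*u^2 - u - 6)/(4*u^2 + 11*u + 7)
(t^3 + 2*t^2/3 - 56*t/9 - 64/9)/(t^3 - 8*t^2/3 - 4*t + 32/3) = (t + 4/3)/(t - 2)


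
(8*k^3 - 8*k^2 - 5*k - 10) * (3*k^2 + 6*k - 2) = 24*k^5 + 24*k^4 - 79*k^3 - 44*k^2 - 50*k + 20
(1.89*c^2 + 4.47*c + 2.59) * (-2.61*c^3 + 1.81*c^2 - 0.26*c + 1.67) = -4.9329*c^5 - 8.2458*c^4 + 0.839400000000001*c^3 + 6.682*c^2 + 6.7915*c + 4.3253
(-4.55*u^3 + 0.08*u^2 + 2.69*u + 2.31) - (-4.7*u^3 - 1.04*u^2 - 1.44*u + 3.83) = 0.15*u^3 + 1.12*u^2 + 4.13*u - 1.52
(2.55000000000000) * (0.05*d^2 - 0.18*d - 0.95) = 0.1275*d^2 - 0.459*d - 2.4225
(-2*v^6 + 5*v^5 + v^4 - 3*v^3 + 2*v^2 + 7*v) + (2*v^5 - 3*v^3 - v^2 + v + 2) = -2*v^6 + 7*v^5 + v^4 - 6*v^3 + v^2 + 8*v + 2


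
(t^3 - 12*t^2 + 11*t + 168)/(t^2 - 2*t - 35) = (t^2 - 5*t - 24)/(t + 5)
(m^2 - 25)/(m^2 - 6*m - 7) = (25 - m^2)/(-m^2 + 6*m + 7)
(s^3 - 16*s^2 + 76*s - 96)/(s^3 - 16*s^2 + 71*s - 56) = (s^2 - 8*s + 12)/(s^2 - 8*s + 7)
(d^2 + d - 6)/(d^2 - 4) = (d + 3)/(d + 2)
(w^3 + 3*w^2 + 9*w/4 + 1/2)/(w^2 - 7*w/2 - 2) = (w^2 + 5*w/2 + 1)/(w - 4)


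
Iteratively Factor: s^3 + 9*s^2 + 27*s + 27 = (s + 3)*(s^2 + 6*s + 9) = (s + 3)^2*(s + 3)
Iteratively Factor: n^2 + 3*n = (n + 3)*(n)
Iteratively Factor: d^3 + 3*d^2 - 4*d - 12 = (d - 2)*(d^2 + 5*d + 6) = (d - 2)*(d + 2)*(d + 3)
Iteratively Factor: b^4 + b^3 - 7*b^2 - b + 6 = (b + 1)*(b^3 - 7*b + 6) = (b - 2)*(b + 1)*(b^2 + 2*b - 3) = (b - 2)*(b - 1)*(b + 1)*(b + 3)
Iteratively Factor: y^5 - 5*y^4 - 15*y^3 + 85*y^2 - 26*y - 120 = (y + 4)*(y^4 - 9*y^3 + 21*y^2 + y - 30) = (y - 5)*(y + 4)*(y^3 - 4*y^2 + y + 6) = (y - 5)*(y - 2)*(y + 4)*(y^2 - 2*y - 3) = (y - 5)*(y - 3)*(y - 2)*(y + 4)*(y + 1)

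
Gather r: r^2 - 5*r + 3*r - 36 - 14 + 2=r^2 - 2*r - 48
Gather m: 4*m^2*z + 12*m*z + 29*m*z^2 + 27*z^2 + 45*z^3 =4*m^2*z + m*(29*z^2 + 12*z) + 45*z^3 + 27*z^2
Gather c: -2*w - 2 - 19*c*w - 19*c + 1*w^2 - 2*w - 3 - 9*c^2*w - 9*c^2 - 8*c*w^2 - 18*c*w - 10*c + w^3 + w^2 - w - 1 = c^2*(-9*w - 9) + c*(-8*w^2 - 37*w - 29) + w^3 + 2*w^2 - 5*w - 6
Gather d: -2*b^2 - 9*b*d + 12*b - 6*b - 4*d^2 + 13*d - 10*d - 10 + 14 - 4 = -2*b^2 + 6*b - 4*d^2 + d*(3 - 9*b)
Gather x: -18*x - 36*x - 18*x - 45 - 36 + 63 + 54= 36 - 72*x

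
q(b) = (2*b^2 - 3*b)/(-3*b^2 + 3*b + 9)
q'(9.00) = 0.00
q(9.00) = -0.65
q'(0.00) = -0.33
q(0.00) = 0.00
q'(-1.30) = -87633.33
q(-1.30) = 242.67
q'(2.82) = 1.24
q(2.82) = -1.16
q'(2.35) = 153.22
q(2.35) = -7.72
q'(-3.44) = -0.14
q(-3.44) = -0.92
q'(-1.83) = -2.41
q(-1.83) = -1.86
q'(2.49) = 9.70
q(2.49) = -2.31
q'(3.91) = 0.11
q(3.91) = -0.75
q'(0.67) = -0.05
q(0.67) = -0.12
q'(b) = (4*b - 3)/(-3*b^2 + 3*b + 9) + (6*b - 3)*(2*b^2 - 3*b)/(-3*b^2 + 3*b + 9)^2 = (-b^2 + 12*b - 9)/(3*(b^4 - 2*b^3 - 5*b^2 + 6*b + 9))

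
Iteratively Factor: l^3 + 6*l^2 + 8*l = (l + 4)*(l^2 + 2*l) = (l + 2)*(l + 4)*(l)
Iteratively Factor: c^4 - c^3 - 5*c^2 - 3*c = (c + 1)*(c^3 - 2*c^2 - 3*c) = (c + 1)^2*(c^2 - 3*c) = (c - 3)*(c + 1)^2*(c)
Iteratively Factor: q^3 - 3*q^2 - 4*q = (q + 1)*(q^2 - 4*q) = (q - 4)*(q + 1)*(q)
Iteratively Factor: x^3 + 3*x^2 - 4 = (x + 2)*(x^2 + x - 2) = (x - 1)*(x + 2)*(x + 2)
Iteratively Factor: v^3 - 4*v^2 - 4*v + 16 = (v - 4)*(v^2 - 4) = (v - 4)*(v - 2)*(v + 2)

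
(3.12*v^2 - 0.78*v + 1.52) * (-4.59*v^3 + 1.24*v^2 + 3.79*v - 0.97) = -14.3208*v^5 + 7.449*v^4 + 3.8808*v^3 - 4.0978*v^2 + 6.5174*v - 1.4744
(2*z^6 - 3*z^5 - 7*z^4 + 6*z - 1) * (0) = 0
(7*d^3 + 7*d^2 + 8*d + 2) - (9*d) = 7*d^3 + 7*d^2 - d + 2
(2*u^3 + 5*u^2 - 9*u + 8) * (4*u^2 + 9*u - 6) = 8*u^5 + 38*u^4 - 3*u^3 - 79*u^2 + 126*u - 48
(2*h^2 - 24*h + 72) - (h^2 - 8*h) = h^2 - 16*h + 72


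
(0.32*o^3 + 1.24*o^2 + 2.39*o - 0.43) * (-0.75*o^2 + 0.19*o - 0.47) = -0.24*o^5 - 0.8692*o^4 - 1.7073*o^3 + 0.1938*o^2 - 1.205*o + 0.2021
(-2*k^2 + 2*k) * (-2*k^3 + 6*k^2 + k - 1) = 4*k^5 - 16*k^4 + 10*k^3 + 4*k^2 - 2*k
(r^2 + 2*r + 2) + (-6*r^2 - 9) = -5*r^2 + 2*r - 7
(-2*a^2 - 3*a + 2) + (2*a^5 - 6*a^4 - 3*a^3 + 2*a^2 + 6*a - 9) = 2*a^5 - 6*a^4 - 3*a^3 + 3*a - 7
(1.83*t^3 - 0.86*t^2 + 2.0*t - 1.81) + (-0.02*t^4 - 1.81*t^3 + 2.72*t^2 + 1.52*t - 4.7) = -0.02*t^4 + 0.02*t^3 + 1.86*t^2 + 3.52*t - 6.51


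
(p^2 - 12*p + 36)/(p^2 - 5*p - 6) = (p - 6)/(p + 1)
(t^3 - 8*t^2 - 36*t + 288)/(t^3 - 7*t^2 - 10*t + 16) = (t^2 - 36)/(t^2 + t - 2)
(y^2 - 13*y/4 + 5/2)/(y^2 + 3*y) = (4*y^2 - 13*y + 10)/(4*y*(y + 3))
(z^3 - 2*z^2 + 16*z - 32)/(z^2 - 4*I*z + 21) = (z^3 - 2*z^2 + 16*z - 32)/(z^2 - 4*I*z + 21)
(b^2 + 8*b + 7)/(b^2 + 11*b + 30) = (b^2 + 8*b + 7)/(b^2 + 11*b + 30)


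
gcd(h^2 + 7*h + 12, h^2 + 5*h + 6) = h + 3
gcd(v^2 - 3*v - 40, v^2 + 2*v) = 1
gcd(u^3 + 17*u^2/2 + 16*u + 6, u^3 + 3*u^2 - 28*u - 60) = u^2 + 8*u + 12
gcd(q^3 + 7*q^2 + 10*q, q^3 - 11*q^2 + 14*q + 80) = q + 2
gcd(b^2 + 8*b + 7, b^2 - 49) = b + 7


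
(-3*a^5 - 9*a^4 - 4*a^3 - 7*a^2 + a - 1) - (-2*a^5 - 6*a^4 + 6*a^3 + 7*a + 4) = -a^5 - 3*a^4 - 10*a^3 - 7*a^2 - 6*a - 5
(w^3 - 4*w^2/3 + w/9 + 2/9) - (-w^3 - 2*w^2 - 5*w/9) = 2*w^3 + 2*w^2/3 + 2*w/3 + 2/9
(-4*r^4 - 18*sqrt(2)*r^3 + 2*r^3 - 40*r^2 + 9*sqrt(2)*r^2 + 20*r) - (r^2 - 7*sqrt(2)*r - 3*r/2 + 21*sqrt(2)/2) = -4*r^4 - 18*sqrt(2)*r^3 + 2*r^3 - 41*r^2 + 9*sqrt(2)*r^2 + 7*sqrt(2)*r + 43*r/2 - 21*sqrt(2)/2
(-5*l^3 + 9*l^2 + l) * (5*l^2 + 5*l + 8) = -25*l^5 + 20*l^4 + 10*l^3 + 77*l^2 + 8*l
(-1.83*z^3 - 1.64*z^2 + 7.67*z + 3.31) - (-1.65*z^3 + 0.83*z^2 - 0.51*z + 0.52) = -0.18*z^3 - 2.47*z^2 + 8.18*z + 2.79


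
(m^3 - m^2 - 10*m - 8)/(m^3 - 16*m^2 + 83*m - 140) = (m^2 + 3*m + 2)/(m^2 - 12*m + 35)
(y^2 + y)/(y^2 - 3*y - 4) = y/(y - 4)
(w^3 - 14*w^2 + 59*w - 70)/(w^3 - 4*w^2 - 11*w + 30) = (w - 7)/(w + 3)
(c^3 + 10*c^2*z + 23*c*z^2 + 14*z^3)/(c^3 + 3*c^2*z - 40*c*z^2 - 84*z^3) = (-c - z)/(-c + 6*z)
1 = 1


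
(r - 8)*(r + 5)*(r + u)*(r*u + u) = r^4*u + r^3*u^2 - 2*r^3*u - 2*r^2*u^2 - 43*r^2*u - 43*r*u^2 - 40*r*u - 40*u^2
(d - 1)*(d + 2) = d^2 + d - 2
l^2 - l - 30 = (l - 6)*(l + 5)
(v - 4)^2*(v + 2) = v^3 - 6*v^2 + 32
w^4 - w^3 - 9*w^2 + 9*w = w*(w - 3)*(w - 1)*(w + 3)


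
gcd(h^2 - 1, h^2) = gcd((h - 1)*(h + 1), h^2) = 1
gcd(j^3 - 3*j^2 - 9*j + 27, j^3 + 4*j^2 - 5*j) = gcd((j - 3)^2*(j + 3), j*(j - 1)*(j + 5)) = 1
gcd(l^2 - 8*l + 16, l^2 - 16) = l - 4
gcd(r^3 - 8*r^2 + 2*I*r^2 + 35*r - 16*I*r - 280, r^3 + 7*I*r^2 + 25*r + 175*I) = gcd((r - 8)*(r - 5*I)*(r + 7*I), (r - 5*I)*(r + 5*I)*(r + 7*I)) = r^2 + 2*I*r + 35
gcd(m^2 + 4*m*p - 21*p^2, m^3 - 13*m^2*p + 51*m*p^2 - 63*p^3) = -m + 3*p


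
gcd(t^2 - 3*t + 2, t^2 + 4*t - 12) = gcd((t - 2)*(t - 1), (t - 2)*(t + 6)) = t - 2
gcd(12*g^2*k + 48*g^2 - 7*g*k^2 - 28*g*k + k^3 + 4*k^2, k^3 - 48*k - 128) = k + 4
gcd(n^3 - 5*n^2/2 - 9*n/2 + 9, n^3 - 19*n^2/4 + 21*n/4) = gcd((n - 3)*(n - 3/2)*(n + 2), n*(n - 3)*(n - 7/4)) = n - 3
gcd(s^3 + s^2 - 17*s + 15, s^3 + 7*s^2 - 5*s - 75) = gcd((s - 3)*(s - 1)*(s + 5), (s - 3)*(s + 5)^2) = s^2 + 2*s - 15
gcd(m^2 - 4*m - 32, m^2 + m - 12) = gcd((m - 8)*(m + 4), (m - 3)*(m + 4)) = m + 4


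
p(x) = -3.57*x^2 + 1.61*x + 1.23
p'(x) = 1.61 - 7.14*x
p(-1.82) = -13.53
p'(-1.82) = 14.60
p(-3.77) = -55.58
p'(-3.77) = 28.53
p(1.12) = -1.45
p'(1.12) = -6.39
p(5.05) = -81.68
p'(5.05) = -34.45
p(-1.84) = -13.82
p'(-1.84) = 14.75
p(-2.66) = -28.31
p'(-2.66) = 20.60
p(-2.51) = -25.30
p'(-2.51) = 19.53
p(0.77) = 0.35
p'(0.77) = -3.89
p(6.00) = -117.63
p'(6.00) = -41.23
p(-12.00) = -532.17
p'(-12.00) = 87.29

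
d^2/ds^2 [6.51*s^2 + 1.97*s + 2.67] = 13.0200000000000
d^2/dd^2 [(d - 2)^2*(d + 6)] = 6*d + 4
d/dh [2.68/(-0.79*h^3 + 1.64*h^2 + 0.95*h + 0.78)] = (6.3516*h^2 - 8.7904*h - 2.546)/(-0.79*h^3 + 1.64*h^2 + 0.95*h + 0.78)^2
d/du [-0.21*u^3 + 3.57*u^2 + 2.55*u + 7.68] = -0.63*u^2 + 7.14*u + 2.55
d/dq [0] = 0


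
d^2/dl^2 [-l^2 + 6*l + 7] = -2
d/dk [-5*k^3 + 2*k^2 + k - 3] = -15*k^2 + 4*k + 1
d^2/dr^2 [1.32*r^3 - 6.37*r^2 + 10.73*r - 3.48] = 7.92*r - 12.74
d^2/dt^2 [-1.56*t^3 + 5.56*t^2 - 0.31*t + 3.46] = 11.12 - 9.36*t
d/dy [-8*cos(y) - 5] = 8*sin(y)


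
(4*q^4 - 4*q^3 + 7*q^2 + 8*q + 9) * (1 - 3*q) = -12*q^5 + 16*q^4 - 25*q^3 - 17*q^2 - 19*q + 9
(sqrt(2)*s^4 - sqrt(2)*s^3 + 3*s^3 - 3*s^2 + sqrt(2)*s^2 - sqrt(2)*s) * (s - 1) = sqrt(2)*s^5 - 2*sqrt(2)*s^4 + 3*s^4 - 6*s^3 + 2*sqrt(2)*s^3 - 2*sqrt(2)*s^2 + 3*s^2 + sqrt(2)*s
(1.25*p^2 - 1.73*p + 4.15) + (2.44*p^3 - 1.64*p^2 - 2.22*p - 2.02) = 2.44*p^3 - 0.39*p^2 - 3.95*p + 2.13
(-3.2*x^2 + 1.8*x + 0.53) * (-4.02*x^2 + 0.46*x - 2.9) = 12.864*x^4 - 8.708*x^3 + 7.9774*x^2 - 4.9762*x - 1.537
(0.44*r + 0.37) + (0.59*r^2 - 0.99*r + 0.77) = 0.59*r^2 - 0.55*r + 1.14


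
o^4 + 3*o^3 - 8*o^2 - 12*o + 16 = (o - 2)*(o - 1)*(o + 2)*(o + 4)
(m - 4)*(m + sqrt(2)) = m^2 - 4*m + sqrt(2)*m - 4*sqrt(2)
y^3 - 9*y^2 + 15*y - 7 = (y - 7)*(y - 1)^2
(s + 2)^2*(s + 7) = s^3 + 11*s^2 + 32*s + 28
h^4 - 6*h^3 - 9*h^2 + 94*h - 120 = (h - 5)*(h - 3)*(h - 2)*(h + 4)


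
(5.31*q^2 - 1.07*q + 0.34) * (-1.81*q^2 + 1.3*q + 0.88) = -9.6111*q^4 + 8.8397*q^3 + 2.6664*q^2 - 0.4996*q + 0.2992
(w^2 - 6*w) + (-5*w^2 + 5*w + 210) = -4*w^2 - w + 210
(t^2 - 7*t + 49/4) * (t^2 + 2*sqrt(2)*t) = t^4 - 7*t^3 + 2*sqrt(2)*t^3 - 14*sqrt(2)*t^2 + 49*t^2/4 + 49*sqrt(2)*t/2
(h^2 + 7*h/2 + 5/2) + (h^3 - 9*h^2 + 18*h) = h^3 - 8*h^2 + 43*h/2 + 5/2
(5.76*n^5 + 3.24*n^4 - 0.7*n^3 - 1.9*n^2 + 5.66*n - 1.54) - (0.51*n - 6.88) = 5.76*n^5 + 3.24*n^4 - 0.7*n^3 - 1.9*n^2 + 5.15*n + 5.34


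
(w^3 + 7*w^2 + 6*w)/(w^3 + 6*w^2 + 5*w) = (w + 6)/(w + 5)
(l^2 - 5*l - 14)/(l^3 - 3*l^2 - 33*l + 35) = (l + 2)/(l^2 + 4*l - 5)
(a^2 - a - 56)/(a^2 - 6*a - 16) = (a + 7)/(a + 2)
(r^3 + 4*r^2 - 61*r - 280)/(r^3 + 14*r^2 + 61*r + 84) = (r^2 - 3*r - 40)/(r^2 + 7*r + 12)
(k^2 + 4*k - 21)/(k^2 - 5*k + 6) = (k + 7)/(k - 2)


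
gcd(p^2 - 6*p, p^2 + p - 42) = p - 6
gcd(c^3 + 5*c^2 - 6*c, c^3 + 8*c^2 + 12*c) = c^2 + 6*c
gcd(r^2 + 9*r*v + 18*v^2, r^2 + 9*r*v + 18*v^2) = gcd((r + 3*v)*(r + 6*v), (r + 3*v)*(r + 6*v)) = r^2 + 9*r*v + 18*v^2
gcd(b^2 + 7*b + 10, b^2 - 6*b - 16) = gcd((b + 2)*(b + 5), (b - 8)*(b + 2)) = b + 2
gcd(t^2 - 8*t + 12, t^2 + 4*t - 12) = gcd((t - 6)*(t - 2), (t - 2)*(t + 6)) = t - 2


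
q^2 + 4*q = q*(q + 4)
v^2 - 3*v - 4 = (v - 4)*(v + 1)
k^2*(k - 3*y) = k^3 - 3*k^2*y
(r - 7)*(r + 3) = r^2 - 4*r - 21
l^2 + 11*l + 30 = (l + 5)*(l + 6)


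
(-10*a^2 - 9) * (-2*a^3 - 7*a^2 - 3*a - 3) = 20*a^5 + 70*a^4 + 48*a^3 + 93*a^2 + 27*a + 27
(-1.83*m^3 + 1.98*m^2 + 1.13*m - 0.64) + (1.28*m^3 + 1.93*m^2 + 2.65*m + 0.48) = -0.55*m^3 + 3.91*m^2 + 3.78*m - 0.16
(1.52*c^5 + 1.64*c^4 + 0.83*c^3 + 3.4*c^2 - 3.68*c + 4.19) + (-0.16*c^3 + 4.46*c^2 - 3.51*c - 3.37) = 1.52*c^5 + 1.64*c^4 + 0.67*c^3 + 7.86*c^2 - 7.19*c + 0.82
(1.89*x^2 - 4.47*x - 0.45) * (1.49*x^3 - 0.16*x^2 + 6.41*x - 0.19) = 2.8161*x^5 - 6.9627*x^4 + 12.1596*x^3 - 28.9398*x^2 - 2.0352*x + 0.0855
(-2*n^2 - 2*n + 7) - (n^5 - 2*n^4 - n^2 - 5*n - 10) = -n^5 + 2*n^4 - n^2 + 3*n + 17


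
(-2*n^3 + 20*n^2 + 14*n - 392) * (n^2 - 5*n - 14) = -2*n^5 + 30*n^4 - 58*n^3 - 742*n^2 + 1764*n + 5488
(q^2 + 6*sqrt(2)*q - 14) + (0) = q^2 + 6*sqrt(2)*q - 14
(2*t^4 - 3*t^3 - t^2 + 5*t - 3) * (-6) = -12*t^4 + 18*t^3 + 6*t^2 - 30*t + 18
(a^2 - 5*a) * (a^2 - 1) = a^4 - 5*a^3 - a^2 + 5*a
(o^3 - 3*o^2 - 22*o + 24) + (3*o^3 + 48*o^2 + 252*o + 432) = 4*o^3 + 45*o^2 + 230*o + 456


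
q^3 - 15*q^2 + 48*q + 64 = (q - 8)^2*(q + 1)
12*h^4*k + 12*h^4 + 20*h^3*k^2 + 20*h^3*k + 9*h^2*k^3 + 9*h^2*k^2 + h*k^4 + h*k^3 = (h + k)*(2*h + k)*(6*h + k)*(h*k + h)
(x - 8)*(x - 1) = x^2 - 9*x + 8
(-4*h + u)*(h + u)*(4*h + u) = -16*h^3 - 16*h^2*u + h*u^2 + u^3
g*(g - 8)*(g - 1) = g^3 - 9*g^2 + 8*g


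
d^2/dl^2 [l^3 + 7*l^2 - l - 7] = 6*l + 14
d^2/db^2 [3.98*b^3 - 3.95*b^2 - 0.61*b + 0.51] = 23.88*b - 7.9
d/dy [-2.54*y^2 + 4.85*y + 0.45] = 4.85 - 5.08*y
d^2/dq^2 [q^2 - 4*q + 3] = 2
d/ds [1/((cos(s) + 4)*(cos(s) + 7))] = (2*cos(s) + 11)*sin(s)/((cos(s) + 4)^2*(cos(s) + 7)^2)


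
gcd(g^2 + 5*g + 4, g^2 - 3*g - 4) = g + 1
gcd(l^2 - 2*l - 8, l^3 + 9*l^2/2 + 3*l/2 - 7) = l + 2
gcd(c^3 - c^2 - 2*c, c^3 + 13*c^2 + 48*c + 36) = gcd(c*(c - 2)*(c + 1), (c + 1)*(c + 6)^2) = c + 1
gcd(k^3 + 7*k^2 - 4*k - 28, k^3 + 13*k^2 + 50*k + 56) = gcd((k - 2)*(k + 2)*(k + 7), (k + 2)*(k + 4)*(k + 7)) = k^2 + 9*k + 14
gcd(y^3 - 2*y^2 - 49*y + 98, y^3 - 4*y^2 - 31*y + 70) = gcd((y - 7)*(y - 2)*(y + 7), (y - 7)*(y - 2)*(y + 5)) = y^2 - 9*y + 14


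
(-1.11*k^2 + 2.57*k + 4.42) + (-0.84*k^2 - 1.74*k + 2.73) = -1.95*k^2 + 0.83*k + 7.15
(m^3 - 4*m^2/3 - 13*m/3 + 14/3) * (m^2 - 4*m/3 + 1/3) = m^5 - 8*m^4/3 - 20*m^3/9 + 10*m^2 - 23*m/3 + 14/9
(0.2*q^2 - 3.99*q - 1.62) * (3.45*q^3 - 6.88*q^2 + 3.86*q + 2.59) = 0.69*q^5 - 15.1415*q^4 + 22.6342*q^3 - 3.7378*q^2 - 16.5873*q - 4.1958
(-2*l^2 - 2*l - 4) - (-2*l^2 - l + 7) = -l - 11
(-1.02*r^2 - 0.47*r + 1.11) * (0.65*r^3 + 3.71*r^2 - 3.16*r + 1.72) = -0.663*r^5 - 4.0897*r^4 + 2.201*r^3 + 3.8489*r^2 - 4.316*r + 1.9092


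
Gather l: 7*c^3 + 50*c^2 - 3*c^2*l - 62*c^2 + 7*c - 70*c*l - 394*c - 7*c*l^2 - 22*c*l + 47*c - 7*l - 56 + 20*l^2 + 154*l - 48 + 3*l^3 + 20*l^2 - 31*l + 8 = 7*c^3 - 12*c^2 - 340*c + 3*l^3 + l^2*(40 - 7*c) + l*(-3*c^2 - 92*c + 116) - 96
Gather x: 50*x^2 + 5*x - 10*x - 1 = 50*x^2 - 5*x - 1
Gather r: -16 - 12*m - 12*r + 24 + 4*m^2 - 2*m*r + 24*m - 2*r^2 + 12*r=4*m^2 - 2*m*r + 12*m - 2*r^2 + 8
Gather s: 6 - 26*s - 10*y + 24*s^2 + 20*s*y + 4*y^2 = 24*s^2 + s*(20*y - 26) + 4*y^2 - 10*y + 6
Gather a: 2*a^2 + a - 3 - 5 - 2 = 2*a^2 + a - 10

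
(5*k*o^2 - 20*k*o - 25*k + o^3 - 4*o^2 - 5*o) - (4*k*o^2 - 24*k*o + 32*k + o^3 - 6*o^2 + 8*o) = k*o^2 + 4*k*o - 57*k + 2*o^2 - 13*o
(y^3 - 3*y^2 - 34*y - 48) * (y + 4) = y^4 + y^3 - 46*y^2 - 184*y - 192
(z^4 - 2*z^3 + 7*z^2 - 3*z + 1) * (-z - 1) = -z^5 + z^4 - 5*z^3 - 4*z^2 + 2*z - 1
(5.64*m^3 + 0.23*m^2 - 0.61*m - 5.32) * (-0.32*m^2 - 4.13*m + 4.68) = -1.8048*m^5 - 23.3668*m^4 + 25.6405*m^3 + 5.2981*m^2 + 19.1168*m - 24.8976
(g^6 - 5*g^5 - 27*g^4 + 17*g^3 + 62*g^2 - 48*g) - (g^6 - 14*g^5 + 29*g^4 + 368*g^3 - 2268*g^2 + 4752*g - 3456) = 9*g^5 - 56*g^4 - 351*g^3 + 2330*g^2 - 4800*g + 3456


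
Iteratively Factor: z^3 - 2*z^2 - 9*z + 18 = (z + 3)*(z^2 - 5*z + 6) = (z - 2)*(z + 3)*(z - 3)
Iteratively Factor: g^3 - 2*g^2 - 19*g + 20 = (g - 5)*(g^2 + 3*g - 4) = (g - 5)*(g - 1)*(g + 4)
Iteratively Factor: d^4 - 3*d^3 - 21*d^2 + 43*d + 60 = (d + 4)*(d^3 - 7*d^2 + 7*d + 15) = (d - 5)*(d + 4)*(d^2 - 2*d - 3) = (d - 5)*(d - 3)*(d + 4)*(d + 1)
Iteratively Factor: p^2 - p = (p - 1)*(p)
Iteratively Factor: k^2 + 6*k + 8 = (k + 2)*(k + 4)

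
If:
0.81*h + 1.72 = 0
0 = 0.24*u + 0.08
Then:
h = -2.12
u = -0.33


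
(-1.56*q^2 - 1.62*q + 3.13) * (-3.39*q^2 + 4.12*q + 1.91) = 5.2884*q^4 - 0.9354*q^3 - 20.2647*q^2 + 9.8014*q + 5.9783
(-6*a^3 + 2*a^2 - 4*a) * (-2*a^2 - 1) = 12*a^5 - 4*a^4 + 14*a^3 - 2*a^2 + 4*a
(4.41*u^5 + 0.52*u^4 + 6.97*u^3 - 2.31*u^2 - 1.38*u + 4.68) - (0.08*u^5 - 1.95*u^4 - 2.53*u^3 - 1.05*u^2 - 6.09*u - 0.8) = 4.33*u^5 + 2.47*u^4 + 9.5*u^3 - 1.26*u^2 + 4.71*u + 5.48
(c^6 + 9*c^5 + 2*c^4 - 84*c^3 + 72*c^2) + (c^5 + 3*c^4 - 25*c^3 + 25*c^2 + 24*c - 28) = c^6 + 10*c^5 + 5*c^4 - 109*c^3 + 97*c^2 + 24*c - 28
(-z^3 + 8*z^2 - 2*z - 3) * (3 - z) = z^4 - 11*z^3 + 26*z^2 - 3*z - 9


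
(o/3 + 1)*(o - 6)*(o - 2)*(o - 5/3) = o^4/3 - 20*o^3/9 - 11*o^2/9 + 56*o/3 - 20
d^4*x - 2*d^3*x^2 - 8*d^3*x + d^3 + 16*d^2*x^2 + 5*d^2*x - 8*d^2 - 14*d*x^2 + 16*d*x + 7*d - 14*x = (d - 7)*(d - 1)*(d - 2*x)*(d*x + 1)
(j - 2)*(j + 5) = j^2 + 3*j - 10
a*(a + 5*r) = a^2 + 5*a*r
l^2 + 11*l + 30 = (l + 5)*(l + 6)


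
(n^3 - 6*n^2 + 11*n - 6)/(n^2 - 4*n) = (n^3 - 6*n^2 + 11*n - 6)/(n*(n - 4))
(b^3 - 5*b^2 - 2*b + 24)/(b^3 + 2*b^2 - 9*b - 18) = (b - 4)/(b + 3)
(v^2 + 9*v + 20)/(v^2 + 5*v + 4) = (v + 5)/(v + 1)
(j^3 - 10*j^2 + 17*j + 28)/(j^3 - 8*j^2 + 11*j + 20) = (j - 7)/(j - 5)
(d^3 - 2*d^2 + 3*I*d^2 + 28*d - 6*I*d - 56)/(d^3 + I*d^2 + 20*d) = (d^2 + d*(-2 + 7*I) - 14*I)/(d*(d + 5*I))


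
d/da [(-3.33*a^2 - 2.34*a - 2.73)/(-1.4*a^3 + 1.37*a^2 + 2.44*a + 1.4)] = (-4.662*a^4 - 6.552*a^3 - 16.3854*a^2 - 1.8438*a + 3.3852)/(1.96*a^6 - 3.836*a^5 - 4.9551*a^4 + 2.7656*a^3 + 9.7896*a^2 + 6.832*a + 1.96)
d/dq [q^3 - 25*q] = 3*q^2 - 25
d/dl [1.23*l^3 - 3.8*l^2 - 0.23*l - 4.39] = 3.69*l^2 - 7.6*l - 0.23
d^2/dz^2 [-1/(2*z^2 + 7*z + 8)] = 2*(4*z^2 + 14*z - (4*z + 7)^2 + 16)/(2*z^2 + 7*z + 8)^3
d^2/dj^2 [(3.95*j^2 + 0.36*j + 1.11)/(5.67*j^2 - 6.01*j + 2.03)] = (-1.13686837721616e-13*j^4 + 292.353138*j^3 - 58.677696*j^2 - 251.812638*j + 95.973526)/(182.284263*j^6 - 579.644667*j^5 + 810.189702*j^4 - 632.136007*j^3 + 290.067918*j^2 - 74.299827*j + 8.365427)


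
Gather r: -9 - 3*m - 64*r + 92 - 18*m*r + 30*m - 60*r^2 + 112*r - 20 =27*m - 60*r^2 + r*(48 - 18*m) + 63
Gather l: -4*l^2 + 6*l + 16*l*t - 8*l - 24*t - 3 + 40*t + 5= -4*l^2 + l*(16*t - 2) + 16*t + 2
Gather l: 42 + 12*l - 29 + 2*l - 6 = 14*l + 7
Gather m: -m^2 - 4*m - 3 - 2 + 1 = -m^2 - 4*m - 4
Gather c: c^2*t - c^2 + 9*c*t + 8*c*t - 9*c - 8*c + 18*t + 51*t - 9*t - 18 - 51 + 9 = c^2*(t - 1) + c*(17*t - 17) + 60*t - 60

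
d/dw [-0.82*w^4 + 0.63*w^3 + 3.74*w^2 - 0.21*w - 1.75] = -3.28*w^3 + 1.89*w^2 + 7.48*w - 0.21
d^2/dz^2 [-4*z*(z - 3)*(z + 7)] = -24*z - 32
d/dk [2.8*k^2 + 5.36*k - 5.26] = 5.6*k + 5.36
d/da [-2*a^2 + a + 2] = 1 - 4*a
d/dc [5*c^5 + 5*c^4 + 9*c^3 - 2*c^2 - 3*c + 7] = 25*c^4 + 20*c^3 + 27*c^2 - 4*c - 3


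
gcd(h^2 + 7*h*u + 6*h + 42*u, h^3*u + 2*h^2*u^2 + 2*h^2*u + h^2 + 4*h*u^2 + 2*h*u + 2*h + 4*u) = 1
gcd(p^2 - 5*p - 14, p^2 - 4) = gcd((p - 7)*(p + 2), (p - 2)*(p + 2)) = p + 2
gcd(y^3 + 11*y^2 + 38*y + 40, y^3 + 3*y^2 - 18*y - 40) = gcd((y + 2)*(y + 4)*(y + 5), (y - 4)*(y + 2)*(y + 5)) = y^2 + 7*y + 10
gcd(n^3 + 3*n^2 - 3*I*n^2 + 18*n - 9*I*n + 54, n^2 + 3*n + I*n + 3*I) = n + 3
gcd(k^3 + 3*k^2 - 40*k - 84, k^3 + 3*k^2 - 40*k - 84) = k^3 + 3*k^2 - 40*k - 84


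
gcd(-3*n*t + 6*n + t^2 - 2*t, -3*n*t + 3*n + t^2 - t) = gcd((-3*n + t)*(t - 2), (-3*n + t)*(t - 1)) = -3*n + t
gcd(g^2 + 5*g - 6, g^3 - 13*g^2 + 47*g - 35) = g - 1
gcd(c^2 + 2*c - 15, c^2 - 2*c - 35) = c + 5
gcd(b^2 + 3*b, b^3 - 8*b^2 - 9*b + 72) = b + 3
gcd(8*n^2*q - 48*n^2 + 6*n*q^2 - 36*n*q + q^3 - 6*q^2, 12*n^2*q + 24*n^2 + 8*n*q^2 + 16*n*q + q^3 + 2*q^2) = 2*n + q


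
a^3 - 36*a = a*(a - 6)*(a + 6)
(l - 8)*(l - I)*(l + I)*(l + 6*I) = l^4 - 8*l^3 + 6*I*l^3 + l^2 - 48*I*l^2 - 8*l + 6*I*l - 48*I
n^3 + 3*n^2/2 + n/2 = n*(n + 1/2)*(n + 1)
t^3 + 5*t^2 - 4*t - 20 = (t - 2)*(t + 2)*(t + 5)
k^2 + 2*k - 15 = (k - 3)*(k + 5)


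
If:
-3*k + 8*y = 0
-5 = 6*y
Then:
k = -20/9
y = -5/6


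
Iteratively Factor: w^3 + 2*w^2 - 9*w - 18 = (w + 3)*(w^2 - w - 6) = (w - 3)*(w + 3)*(w + 2)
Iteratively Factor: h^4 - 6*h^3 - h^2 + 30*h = (h + 2)*(h^3 - 8*h^2 + 15*h) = (h - 3)*(h + 2)*(h^2 - 5*h) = (h - 5)*(h - 3)*(h + 2)*(h)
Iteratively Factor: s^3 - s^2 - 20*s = (s + 4)*(s^2 - 5*s) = (s - 5)*(s + 4)*(s)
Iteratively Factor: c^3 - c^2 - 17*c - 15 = (c + 3)*(c^2 - 4*c - 5) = (c + 1)*(c + 3)*(c - 5)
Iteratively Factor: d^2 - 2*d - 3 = (d + 1)*(d - 3)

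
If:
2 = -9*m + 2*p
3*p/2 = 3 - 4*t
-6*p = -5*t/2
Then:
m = -6/37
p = 10/37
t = 24/37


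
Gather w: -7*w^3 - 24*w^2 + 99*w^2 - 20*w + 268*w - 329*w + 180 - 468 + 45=-7*w^3 + 75*w^2 - 81*w - 243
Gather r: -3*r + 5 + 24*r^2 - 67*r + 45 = 24*r^2 - 70*r + 50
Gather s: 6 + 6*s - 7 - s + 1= 5*s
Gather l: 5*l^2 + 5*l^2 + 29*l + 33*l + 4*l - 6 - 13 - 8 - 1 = 10*l^2 + 66*l - 28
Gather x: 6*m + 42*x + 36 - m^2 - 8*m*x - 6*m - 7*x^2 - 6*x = -m^2 - 7*x^2 + x*(36 - 8*m) + 36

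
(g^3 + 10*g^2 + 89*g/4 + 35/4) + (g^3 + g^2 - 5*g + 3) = 2*g^3 + 11*g^2 + 69*g/4 + 47/4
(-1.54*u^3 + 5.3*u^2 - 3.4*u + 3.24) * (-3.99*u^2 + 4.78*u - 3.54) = 6.1446*u^5 - 28.5082*u^4 + 44.3516*u^3 - 47.9416*u^2 + 27.5232*u - 11.4696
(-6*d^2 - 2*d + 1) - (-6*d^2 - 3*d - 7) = d + 8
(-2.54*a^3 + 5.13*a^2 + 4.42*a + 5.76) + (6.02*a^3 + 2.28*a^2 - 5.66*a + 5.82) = 3.48*a^3 + 7.41*a^2 - 1.24*a + 11.58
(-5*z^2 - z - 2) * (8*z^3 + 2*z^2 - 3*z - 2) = -40*z^5 - 18*z^4 - 3*z^3 + 9*z^2 + 8*z + 4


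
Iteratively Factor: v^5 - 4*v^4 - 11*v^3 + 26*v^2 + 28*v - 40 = (v - 5)*(v^4 + v^3 - 6*v^2 - 4*v + 8) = (v - 5)*(v + 2)*(v^3 - v^2 - 4*v + 4) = (v - 5)*(v + 2)^2*(v^2 - 3*v + 2) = (v - 5)*(v - 2)*(v + 2)^2*(v - 1)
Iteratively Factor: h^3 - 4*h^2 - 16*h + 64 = (h - 4)*(h^2 - 16) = (h - 4)^2*(h + 4)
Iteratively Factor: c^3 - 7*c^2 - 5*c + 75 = (c + 3)*(c^2 - 10*c + 25) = (c - 5)*(c + 3)*(c - 5)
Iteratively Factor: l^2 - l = (l)*(l - 1)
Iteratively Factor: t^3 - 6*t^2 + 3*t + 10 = (t + 1)*(t^2 - 7*t + 10) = (t - 5)*(t + 1)*(t - 2)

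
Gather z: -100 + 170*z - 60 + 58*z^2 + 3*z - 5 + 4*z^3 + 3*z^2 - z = 4*z^3 + 61*z^2 + 172*z - 165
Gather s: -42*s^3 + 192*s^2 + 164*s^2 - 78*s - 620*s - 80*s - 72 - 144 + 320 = -42*s^3 + 356*s^2 - 778*s + 104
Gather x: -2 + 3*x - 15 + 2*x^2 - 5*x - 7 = 2*x^2 - 2*x - 24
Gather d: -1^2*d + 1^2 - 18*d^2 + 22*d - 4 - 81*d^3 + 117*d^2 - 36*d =-81*d^3 + 99*d^2 - 15*d - 3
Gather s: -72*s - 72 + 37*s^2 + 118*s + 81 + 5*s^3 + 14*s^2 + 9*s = 5*s^3 + 51*s^2 + 55*s + 9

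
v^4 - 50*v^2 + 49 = (v - 7)*(v - 1)*(v + 1)*(v + 7)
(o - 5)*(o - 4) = o^2 - 9*o + 20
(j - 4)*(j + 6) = j^2 + 2*j - 24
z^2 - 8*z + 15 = (z - 5)*(z - 3)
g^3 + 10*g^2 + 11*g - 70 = (g - 2)*(g + 5)*(g + 7)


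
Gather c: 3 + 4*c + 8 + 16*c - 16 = 20*c - 5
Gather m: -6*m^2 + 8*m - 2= -6*m^2 + 8*m - 2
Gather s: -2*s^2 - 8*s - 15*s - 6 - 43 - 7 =-2*s^2 - 23*s - 56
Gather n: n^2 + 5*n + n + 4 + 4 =n^2 + 6*n + 8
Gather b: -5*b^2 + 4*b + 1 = -5*b^2 + 4*b + 1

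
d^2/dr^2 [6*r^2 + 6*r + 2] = 12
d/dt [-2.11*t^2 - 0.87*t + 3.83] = -4.22*t - 0.87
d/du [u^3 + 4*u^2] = u*(3*u + 8)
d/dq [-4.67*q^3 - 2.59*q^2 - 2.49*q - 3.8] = -14.01*q^2 - 5.18*q - 2.49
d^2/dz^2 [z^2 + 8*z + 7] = 2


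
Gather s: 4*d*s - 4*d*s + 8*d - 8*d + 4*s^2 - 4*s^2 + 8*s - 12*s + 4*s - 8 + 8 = 0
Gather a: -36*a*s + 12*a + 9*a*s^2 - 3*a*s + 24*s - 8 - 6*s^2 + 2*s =a*(9*s^2 - 39*s + 12) - 6*s^2 + 26*s - 8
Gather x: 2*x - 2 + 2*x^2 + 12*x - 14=2*x^2 + 14*x - 16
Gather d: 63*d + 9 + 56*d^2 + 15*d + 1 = 56*d^2 + 78*d + 10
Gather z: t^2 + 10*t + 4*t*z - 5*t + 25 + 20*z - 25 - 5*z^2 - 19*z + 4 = t^2 + 5*t - 5*z^2 + z*(4*t + 1) + 4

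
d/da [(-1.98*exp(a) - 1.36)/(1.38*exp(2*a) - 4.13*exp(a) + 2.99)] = (2.7324*exp(2*a) + 3.7536*exp(a) - 11.537)*exp(a)/(1.9044*exp(4*a) - 11.3988*exp(3*a) + 25.3093*exp(2*a) - 24.6974*exp(a) + 8.9401)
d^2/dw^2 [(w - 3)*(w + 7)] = 2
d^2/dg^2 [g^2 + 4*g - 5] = 2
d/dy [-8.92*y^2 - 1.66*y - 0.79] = -17.84*y - 1.66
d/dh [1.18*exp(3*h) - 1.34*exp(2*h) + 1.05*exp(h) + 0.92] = (3.54*exp(2*h) - 2.68*exp(h) + 1.05)*exp(h)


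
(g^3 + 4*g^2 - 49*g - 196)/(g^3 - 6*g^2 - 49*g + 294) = (g + 4)/(g - 6)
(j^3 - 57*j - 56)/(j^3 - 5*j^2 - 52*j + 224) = (j + 1)/(j - 4)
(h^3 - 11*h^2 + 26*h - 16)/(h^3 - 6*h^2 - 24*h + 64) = (h - 1)/(h + 4)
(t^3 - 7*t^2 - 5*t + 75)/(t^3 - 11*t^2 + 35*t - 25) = (t + 3)/(t - 1)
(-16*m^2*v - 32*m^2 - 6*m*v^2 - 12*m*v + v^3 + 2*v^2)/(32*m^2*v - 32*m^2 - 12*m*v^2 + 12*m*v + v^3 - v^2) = (2*m*v + 4*m + v^2 + 2*v)/(-4*m*v + 4*m + v^2 - v)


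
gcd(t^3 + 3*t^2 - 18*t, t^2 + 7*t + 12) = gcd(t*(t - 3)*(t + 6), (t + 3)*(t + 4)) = 1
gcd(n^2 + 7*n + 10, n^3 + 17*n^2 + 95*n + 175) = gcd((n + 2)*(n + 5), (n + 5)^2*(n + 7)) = n + 5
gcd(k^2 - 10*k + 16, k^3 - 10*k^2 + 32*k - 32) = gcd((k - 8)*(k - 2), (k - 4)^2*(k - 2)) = k - 2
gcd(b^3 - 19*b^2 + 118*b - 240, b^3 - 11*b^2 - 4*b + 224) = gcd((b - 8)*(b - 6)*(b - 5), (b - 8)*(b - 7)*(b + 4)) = b - 8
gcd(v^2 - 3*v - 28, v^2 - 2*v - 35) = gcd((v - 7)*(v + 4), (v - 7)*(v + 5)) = v - 7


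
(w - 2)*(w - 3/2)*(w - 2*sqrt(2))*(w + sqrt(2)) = w^4 - 7*w^3/2 - sqrt(2)*w^3 - w^2 + 7*sqrt(2)*w^2/2 - 3*sqrt(2)*w + 14*w - 12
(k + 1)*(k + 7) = k^2 + 8*k + 7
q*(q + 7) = q^2 + 7*q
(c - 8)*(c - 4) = c^2 - 12*c + 32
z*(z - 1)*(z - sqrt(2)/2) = z^3 - z^2 - sqrt(2)*z^2/2 + sqrt(2)*z/2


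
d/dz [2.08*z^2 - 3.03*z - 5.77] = 4.16*z - 3.03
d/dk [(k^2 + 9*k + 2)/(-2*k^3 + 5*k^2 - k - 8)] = 2*(k^4 + 18*k^3 - 17*k^2 - 18*k - 35)/(4*k^6 - 20*k^5 + 29*k^4 + 22*k^3 - 79*k^2 + 16*k + 64)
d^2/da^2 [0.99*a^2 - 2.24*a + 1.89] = 1.98000000000000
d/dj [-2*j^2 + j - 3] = 1 - 4*j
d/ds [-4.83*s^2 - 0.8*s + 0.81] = -9.66*s - 0.8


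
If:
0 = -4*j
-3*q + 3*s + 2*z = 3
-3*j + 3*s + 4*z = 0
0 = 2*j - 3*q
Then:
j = 0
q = 0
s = 2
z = -3/2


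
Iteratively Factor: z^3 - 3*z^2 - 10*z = (z - 5)*(z^2 + 2*z) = (z - 5)*(z + 2)*(z)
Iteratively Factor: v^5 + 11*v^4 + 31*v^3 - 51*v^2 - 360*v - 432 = (v + 3)*(v^4 + 8*v^3 + 7*v^2 - 72*v - 144) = (v + 3)*(v + 4)*(v^3 + 4*v^2 - 9*v - 36) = (v + 3)^2*(v + 4)*(v^2 + v - 12) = (v - 3)*(v + 3)^2*(v + 4)*(v + 4)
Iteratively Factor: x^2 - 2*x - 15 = (x - 5)*(x + 3)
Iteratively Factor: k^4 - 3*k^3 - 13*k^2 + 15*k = (k - 1)*(k^3 - 2*k^2 - 15*k) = k*(k - 1)*(k^2 - 2*k - 15) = k*(k - 5)*(k - 1)*(k + 3)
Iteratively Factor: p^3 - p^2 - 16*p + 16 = (p + 4)*(p^2 - 5*p + 4) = (p - 4)*(p + 4)*(p - 1)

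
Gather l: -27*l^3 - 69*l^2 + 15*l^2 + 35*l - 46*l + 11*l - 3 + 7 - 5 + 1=-27*l^3 - 54*l^2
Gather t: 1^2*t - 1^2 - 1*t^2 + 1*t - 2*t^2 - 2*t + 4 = 3 - 3*t^2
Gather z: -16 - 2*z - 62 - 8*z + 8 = -10*z - 70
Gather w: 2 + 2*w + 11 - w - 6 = w + 7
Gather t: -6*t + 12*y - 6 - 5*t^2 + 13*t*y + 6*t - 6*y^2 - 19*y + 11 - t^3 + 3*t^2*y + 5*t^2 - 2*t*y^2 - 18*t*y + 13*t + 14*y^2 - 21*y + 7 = -t^3 + 3*t^2*y + t*(-2*y^2 - 5*y + 13) + 8*y^2 - 28*y + 12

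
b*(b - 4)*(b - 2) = b^3 - 6*b^2 + 8*b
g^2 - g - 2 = (g - 2)*(g + 1)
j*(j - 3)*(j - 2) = j^3 - 5*j^2 + 6*j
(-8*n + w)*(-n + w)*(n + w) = 8*n^3 - n^2*w - 8*n*w^2 + w^3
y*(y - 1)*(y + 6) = y^3 + 5*y^2 - 6*y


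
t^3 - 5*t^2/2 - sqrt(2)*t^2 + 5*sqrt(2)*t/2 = t*(t - 5/2)*(t - sqrt(2))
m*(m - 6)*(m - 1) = m^3 - 7*m^2 + 6*m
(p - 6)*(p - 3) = p^2 - 9*p + 18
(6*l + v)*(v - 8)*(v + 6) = 6*l*v^2 - 12*l*v - 288*l + v^3 - 2*v^2 - 48*v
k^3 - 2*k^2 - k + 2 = (k - 2)*(k - 1)*(k + 1)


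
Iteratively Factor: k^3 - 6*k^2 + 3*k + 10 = (k + 1)*(k^2 - 7*k + 10) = (k - 2)*(k + 1)*(k - 5)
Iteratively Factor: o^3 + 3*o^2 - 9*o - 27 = (o - 3)*(o^2 + 6*o + 9) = (o - 3)*(o + 3)*(o + 3)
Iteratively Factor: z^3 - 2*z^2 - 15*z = (z + 3)*(z^2 - 5*z) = (z - 5)*(z + 3)*(z)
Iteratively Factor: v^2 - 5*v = (v)*(v - 5)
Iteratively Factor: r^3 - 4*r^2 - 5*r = (r)*(r^2 - 4*r - 5) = r*(r - 5)*(r + 1)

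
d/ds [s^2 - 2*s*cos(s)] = 2*s*sin(s) + 2*s - 2*cos(s)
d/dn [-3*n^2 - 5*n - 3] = -6*n - 5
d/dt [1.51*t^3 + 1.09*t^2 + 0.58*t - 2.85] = 4.53*t^2 + 2.18*t + 0.58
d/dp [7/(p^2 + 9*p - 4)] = 7*(-2*p - 9)/(p^2 + 9*p - 4)^2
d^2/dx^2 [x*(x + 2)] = 2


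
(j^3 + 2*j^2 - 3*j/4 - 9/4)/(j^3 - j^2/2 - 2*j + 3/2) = (j + 3/2)/(j - 1)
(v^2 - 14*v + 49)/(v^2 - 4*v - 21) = (v - 7)/(v + 3)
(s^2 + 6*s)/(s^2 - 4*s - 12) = s*(s + 6)/(s^2 - 4*s - 12)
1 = 1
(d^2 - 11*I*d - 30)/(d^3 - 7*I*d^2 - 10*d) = (d - 6*I)/(d*(d - 2*I))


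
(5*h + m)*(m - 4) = 5*h*m - 20*h + m^2 - 4*m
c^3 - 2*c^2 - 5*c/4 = c*(c - 5/2)*(c + 1/2)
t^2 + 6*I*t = t*(t + 6*I)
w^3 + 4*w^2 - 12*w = w*(w - 2)*(w + 6)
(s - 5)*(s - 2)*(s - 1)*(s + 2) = s^4 - 6*s^3 + s^2 + 24*s - 20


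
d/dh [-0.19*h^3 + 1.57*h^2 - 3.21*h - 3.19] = -0.57*h^2 + 3.14*h - 3.21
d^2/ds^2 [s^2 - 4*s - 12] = 2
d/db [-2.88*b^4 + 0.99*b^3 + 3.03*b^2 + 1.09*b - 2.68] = -11.52*b^3 + 2.97*b^2 + 6.06*b + 1.09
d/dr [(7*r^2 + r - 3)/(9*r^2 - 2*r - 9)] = (-23*r^2 - 72*r - 15)/(81*r^4 - 36*r^3 - 158*r^2 + 36*r + 81)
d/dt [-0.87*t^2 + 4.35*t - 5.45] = 4.35 - 1.74*t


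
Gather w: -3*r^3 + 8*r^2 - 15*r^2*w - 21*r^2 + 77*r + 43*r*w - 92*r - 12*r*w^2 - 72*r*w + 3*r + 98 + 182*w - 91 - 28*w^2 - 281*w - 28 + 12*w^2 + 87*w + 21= -3*r^3 - 13*r^2 - 12*r + w^2*(-12*r - 16) + w*(-15*r^2 - 29*r - 12)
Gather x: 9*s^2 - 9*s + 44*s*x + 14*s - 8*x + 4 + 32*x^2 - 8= 9*s^2 + 5*s + 32*x^2 + x*(44*s - 8) - 4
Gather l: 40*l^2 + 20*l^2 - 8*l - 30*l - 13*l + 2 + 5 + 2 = 60*l^2 - 51*l + 9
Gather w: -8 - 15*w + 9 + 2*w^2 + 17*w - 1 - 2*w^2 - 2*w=0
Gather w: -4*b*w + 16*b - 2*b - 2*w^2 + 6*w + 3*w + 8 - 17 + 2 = 14*b - 2*w^2 + w*(9 - 4*b) - 7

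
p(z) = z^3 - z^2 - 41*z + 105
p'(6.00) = 55.00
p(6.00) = 39.00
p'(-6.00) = 79.00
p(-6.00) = 99.00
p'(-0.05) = -40.89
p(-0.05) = 107.05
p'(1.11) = -39.52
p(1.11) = 59.63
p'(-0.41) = -39.68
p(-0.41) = 121.57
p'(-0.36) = -39.89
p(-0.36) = 119.58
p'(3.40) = -13.12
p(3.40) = -6.66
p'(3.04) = -19.36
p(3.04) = -0.79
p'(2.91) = -21.42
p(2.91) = 1.86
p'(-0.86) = -37.06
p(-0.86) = 138.88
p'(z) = 3*z^2 - 2*z - 41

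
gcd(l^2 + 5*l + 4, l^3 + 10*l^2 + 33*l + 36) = l + 4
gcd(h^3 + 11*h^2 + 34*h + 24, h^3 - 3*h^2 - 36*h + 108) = h + 6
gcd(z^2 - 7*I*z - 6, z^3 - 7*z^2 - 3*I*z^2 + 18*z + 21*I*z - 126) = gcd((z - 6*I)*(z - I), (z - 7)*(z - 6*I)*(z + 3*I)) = z - 6*I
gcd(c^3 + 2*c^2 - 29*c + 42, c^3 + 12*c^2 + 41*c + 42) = c + 7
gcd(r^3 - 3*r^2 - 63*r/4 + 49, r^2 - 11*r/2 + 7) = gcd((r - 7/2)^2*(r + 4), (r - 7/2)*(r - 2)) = r - 7/2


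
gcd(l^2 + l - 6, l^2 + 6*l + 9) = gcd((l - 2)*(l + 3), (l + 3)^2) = l + 3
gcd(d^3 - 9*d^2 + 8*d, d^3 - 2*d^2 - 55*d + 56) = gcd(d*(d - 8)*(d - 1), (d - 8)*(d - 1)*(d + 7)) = d^2 - 9*d + 8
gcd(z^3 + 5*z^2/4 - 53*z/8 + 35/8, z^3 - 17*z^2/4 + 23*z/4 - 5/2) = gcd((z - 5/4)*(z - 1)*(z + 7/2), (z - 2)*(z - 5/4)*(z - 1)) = z^2 - 9*z/4 + 5/4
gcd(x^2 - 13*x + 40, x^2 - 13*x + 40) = x^2 - 13*x + 40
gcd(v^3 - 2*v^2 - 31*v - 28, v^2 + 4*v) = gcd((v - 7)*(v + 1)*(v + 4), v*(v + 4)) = v + 4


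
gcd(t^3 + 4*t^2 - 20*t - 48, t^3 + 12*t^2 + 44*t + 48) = t^2 + 8*t + 12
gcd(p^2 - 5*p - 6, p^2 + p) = p + 1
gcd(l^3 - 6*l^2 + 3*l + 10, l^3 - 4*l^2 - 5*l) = l^2 - 4*l - 5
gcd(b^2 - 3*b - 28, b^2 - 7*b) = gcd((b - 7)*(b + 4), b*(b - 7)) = b - 7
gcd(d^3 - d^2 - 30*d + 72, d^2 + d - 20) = d - 4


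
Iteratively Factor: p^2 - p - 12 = (p - 4)*(p + 3)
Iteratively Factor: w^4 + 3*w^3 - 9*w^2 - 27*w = (w + 3)*(w^3 - 9*w) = (w - 3)*(w + 3)*(w^2 + 3*w) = (w - 3)*(w + 3)^2*(w)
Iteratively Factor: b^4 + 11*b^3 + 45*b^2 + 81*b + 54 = (b + 2)*(b^3 + 9*b^2 + 27*b + 27) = (b + 2)*(b + 3)*(b^2 + 6*b + 9) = (b + 2)*(b + 3)^2*(b + 3)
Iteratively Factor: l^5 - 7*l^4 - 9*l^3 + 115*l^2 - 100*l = (l)*(l^4 - 7*l^3 - 9*l^2 + 115*l - 100) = l*(l + 4)*(l^3 - 11*l^2 + 35*l - 25) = l*(l - 1)*(l + 4)*(l^2 - 10*l + 25) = l*(l - 5)*(l - 1)*(l + 4)*(l - 5)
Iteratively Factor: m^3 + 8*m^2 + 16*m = (m + 4)*(m^2 + 4*m) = m*(m + 4)*(m + 4)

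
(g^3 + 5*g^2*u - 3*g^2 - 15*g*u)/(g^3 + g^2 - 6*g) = (g^2 + 5*g*u - 3*g - 15*u)/(g^2 + g - 6)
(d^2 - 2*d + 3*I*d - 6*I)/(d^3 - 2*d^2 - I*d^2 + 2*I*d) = (d + 3*I)/(d*(d - I))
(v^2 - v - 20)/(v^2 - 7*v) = (v^2 - v - 20)/(v*(v - 7))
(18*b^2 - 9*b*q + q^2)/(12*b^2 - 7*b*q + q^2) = (-6*b + q)/(-4*b + q)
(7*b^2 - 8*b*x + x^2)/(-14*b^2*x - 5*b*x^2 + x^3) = (-b + x)/(x*(2*b + x))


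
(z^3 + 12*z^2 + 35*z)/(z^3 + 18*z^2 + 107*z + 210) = z/(z + 6)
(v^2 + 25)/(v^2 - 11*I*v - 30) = (v + 5*I)/(v - 6*I)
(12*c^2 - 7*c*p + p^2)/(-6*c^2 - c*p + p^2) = (-4*c + p)/(2*c + p)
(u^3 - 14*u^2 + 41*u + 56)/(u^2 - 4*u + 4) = (u^3 - 14*u^2 + 41*u + 56)/(u^2 - 4*u + 4)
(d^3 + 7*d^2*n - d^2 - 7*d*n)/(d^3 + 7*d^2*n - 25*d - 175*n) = d*(d - 1)/(d^2 - 25)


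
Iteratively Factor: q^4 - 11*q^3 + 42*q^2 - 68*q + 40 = (q - 2)*(q^3 - 9*q^2 + 24*q - 20) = (q - 2)^2*(q^2 - 7*q + 10) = (q - 2)^3*(q - 5)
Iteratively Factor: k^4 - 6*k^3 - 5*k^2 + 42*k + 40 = (k - 4)*(k^3 - 2*k^2 - 13*k - 10) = (k - 5)*(k - 4)*(k^2 + 3*k + 2) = (k - 5)*(k - 4)*(k + 2)*(k + 1)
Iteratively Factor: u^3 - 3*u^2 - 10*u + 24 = (u - 2)*(u^2 - u - 12) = (u - 2)*(u + 3)*(u - 4)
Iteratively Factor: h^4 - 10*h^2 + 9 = (h + 3)*(h^3 - 3*h^2 - h + 3) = (h - 1)*(h + 3)*(h^2 - 2*h - 3) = (h - 3)*(h - 1)*(h + 3)*(h + 1)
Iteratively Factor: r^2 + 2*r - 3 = (r - 1)*(r + 3)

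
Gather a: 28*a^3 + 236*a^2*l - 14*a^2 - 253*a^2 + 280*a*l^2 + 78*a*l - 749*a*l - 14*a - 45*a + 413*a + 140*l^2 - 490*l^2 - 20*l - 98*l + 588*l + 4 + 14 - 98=28*a^3 + a^2*(236*l - 267) + a*(280*l^2 - 671*l + 354) - 350*l^2 + 470*l - 80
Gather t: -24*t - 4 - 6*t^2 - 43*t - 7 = -6*t^2 - 67*t - 11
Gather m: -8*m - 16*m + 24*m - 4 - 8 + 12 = 0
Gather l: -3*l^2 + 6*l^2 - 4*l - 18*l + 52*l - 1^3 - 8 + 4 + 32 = 3*l^2 + 30*l + 27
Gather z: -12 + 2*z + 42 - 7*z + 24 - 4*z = 54 - 9*z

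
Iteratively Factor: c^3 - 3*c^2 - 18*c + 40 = (c + 4)*(c^2 - 7*c + 10) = (c - 2)*(c + 4)*(c - 5)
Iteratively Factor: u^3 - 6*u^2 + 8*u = (u - 4)*(u^2 - 2*u) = (u - 4)*(u - 2)*(u)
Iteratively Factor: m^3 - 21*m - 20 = (m + 1)*(m^2 - m - 20) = (m + 1)*(m + 4)*(m - 5)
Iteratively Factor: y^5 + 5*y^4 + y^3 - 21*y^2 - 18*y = (y + 3)*(y^4 + 2*y^3 - 5*y^2 - 6*y) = (y - 2)*(y + 3)*(y^3 + 4*y^2 + 3*y) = y*(y - 2)*(y + 3)*(y^2 + 4*y + 3) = y*(y - 2)*(y + 3)^2*(y + 1)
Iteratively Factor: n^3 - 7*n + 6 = (n - 2)*(n^2 + 2*n - 3) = (n - 2)*(n - 1)*(n + 3)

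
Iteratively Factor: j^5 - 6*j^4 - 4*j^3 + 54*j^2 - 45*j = (j + 3)*(j^4 - 9*j^3 + 23*j^2 - 15*j) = j*(j + 3)*(j^3 - 9*j^2 + 23*j - 15) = j*(j - 1)*(j + 3)*(j^2 - 8*j + 15) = j*(j - 3)*(j - 1)*(j + 3)*(j - 5)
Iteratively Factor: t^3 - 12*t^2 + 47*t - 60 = (t - 3)*(t^2 - 9*t + 20) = (t - 5)*(t - 3)*(t - 4)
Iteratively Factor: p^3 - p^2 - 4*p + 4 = (p + 2)*(p^2 - 3*p + 2) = (p - 1)*(p + 2)*(p - 2)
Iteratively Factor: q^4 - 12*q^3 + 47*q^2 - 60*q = (q)*(q^3 - 12*q^2 + 47*q - 60) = q*(q - 5)*(q^2 - 7*q + 12) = q*(q - 5)*(q - 3)*(q - 4)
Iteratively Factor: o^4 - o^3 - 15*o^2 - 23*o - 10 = (o + 1)*(o^3 - 2*o^2 - 13*o - 10) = (o + 1)^2*(o^2 - 3*o - 10) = (o + 1)^2*(o + 2)*(o - 5)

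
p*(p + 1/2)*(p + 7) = p^3 + 15*p^2/2 + 7*p/2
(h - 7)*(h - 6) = h^2 - 13*h + 42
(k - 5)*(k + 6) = k^2 + k - 30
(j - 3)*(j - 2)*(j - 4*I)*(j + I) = j^4 - 5*j^3 - 3*I*j^3 + 10*j^2 + 15*I*j^2 - 20*j - 18*I*j + 24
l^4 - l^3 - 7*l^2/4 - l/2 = l*(l - 2)*(l + 1/2)^2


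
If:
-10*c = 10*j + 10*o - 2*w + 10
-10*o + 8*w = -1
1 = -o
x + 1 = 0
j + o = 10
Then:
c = -451/40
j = 11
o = -1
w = -11/8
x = -1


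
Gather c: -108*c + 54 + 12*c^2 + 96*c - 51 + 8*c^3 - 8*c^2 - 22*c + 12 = 8*c^3 + 4*c^2 - 34*c + 15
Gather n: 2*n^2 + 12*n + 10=2*n^2 + 12*n + 10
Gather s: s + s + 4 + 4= 2*s + 8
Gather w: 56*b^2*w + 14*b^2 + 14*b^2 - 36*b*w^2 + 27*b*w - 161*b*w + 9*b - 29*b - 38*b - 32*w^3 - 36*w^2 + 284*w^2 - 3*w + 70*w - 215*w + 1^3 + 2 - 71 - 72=28*b^2 - 58*b - 32*w^3 + w^2*(248 - 36*b) + w*(56*b^2 - 134*b - 148) - 140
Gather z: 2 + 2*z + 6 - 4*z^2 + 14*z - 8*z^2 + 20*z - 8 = -12*z^2 + 36*z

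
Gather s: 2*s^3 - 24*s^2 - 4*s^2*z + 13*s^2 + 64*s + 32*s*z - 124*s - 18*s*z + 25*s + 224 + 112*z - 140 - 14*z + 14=2*s^3 + s^2*(-4*z - 11) + s*(14*z - 35) + 98*z + 98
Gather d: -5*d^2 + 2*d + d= -5*d^2 + 3*d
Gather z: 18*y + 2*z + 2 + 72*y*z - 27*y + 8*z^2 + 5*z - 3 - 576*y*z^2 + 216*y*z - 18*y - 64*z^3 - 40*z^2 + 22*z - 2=-27*y - 64*z^3 + z^2*(-576*y - 32) + z*(288*y + 29) - 3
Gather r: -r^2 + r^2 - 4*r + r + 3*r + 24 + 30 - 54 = 0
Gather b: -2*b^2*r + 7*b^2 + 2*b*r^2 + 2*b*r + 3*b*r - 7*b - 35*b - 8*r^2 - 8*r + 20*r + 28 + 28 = b^2*(7 - 2*r) + b*(2*r^2 + 5*r - 42) - 8*r^2 + 12*r + 56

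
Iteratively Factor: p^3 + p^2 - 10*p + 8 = (p + 4)*(p^2 - 3*p + 2) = (p - 1)*(p + 4)*(p - 2)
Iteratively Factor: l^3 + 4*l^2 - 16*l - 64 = (l + 4)*(l^2 - 16) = (l - 4)*(l + 4)*(l + 4)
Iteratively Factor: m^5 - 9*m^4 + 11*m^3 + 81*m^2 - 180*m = (m)*(m^4 - 9*m^3 + 11*m^2 + 81*m - 180) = m*(m + 3)*(m^3 - 12*m^2 + 47*m - 60) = m*(m - 5)*(m + 3)*(m^2 - 7*m + 12) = m*(m - 5)*(m - 3)*(m + 3)*(m - 4)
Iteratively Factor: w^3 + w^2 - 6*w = (w + 3)*(w^2 - 2*w) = (w - 2)*(w + 3)*(w)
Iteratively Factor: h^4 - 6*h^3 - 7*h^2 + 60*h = (h - 5)*(h^3 - h^2 - 12*h) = h*(h - 5)*(h^2 - h - 12) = h*(h - 5)*(h - 4)*(h + 3)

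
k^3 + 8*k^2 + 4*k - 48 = (k - 2)*(k + 4)*(k + 6)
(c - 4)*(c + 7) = c^2 + 3*c - 28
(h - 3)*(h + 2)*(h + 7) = h^3 + 6*h^2 - 13*h - 42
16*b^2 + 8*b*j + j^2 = (4*b + j)^2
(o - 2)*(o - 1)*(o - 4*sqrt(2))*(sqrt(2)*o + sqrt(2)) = sqrt(2)*o^4 - 8*o^3 - 2*sqrt(2)*o^3 - sqrt(2)*o^2 + 16*o^2 + 2*sqrt(2)*o + 8*o - 16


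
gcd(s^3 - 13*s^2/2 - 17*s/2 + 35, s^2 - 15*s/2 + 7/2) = s - 7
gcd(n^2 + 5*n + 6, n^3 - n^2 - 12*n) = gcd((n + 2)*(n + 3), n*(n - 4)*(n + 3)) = n + 3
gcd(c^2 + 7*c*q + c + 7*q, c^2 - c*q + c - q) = c + 1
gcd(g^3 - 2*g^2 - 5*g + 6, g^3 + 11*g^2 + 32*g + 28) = g + 2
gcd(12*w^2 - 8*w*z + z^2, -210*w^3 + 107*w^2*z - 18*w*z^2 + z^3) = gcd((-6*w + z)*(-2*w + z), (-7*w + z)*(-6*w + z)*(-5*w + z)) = -6*w + z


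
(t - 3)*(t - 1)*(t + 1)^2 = t^4 - 2*t^3 - 4*t^2 + 2*t + 3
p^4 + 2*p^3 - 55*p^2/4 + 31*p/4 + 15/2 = (p - 2)*(p - 3/2)*(p + 1/2)*(p + 5)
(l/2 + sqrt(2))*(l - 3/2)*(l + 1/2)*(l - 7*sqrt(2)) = l^4/2 - 5*sqrt(2)*l^3/2 - l^3/2 - 115*l^2/8 + 5*sqrt(2)*l^2/2 + 15*sqrt(2)*l/8 + 14*l + 21/2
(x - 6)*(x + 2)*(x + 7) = x^3 + 3*x^2 - 40*x - 84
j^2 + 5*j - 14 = (j - 2)*(j + 7)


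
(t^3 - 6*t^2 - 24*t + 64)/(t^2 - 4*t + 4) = (t^2 - 4*t - 32)/(t - 2)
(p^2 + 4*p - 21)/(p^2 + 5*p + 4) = (p^2 + 4*p - 21)/(p^2 + 5*p + 4)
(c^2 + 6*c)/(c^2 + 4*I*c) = (c + 6)/(c + 4*I)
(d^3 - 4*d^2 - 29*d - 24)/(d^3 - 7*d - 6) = (d^2 - 5*d - 24)/(d^2 - d - 6)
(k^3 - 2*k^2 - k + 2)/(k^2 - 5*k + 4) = (k^2 - k - 2)/(k - 4)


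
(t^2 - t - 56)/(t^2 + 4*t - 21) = (t - 8)/(t - 3)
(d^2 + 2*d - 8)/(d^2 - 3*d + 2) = (d + 4)/(d - 1)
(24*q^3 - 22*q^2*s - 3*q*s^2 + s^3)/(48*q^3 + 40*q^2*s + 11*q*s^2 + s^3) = (6*q^2 - 7*q*s + s^2)/(12*q^2 + 7*q*s + s^2)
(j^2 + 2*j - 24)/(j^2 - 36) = (j - 4)/(j - 6)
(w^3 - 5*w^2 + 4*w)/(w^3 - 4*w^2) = (w - 1)/w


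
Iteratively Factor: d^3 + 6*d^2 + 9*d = (d)*(d^2 + 6*d + 9) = d*(d + 3)*(d + 3)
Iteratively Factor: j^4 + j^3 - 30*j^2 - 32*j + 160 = (j + 4)*(j^3 - 3*j^2 - 18*j + 40) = (j - 2)*(j + 4)*(j^2 - j - 20) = (j - 2)*(j + 4)^2*(j - 5)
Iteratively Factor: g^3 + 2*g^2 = (g)*(g^2 + 2*g) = g^2*(g + 2)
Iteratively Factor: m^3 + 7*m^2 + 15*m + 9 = (m + 3)*(m^2 + 4*m + 3) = (m + 3)^2*(m + 1)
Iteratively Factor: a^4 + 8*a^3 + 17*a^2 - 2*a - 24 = (a + 4)*(a^3 + 4*a^2 + a - 6) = (a + 3)*(a + 4)*(a^2 + a - 2) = (a + 2)*(a + 3)*(a + 4)*(a - 1)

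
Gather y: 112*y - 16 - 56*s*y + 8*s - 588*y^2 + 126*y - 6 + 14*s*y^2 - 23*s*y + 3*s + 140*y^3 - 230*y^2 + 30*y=11*s + 140*y^3 + y^2*(14*s - 818) + y*(268 - 79*s) - 22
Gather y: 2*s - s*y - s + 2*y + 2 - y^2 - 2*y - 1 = -s*y + s - y^2 + 1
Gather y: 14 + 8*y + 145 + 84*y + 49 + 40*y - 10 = 132*y + 198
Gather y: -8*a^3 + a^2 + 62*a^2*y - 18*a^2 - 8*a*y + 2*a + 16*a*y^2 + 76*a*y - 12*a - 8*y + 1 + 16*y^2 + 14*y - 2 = -8*a^3 - 17*a^2 - 10*a + y^2*(16*a + 16) + y*(62*a^2 + 68*a + 6) - 1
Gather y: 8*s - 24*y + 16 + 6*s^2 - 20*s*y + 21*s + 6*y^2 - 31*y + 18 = 6*s^2 + 29*s + 6*y^2 + y*(-20*s - 55) + 34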